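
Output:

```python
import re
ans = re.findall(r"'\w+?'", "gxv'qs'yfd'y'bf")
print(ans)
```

["'qs'", "'y'"]

Scanning left to right: at [3:7] → "'qs'"; at [10:13] → "'y'".
`findall` yields the raw match text (2 of them) because the pattern has no groups.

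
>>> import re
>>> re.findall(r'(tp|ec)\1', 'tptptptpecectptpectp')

['tp', 'tp', 'ec', 'tp']

A backreference is literal: `\1` must see the identical characters the first group matched.
Walking the string: at [0:4] match 'tptp', group 1 = 'tp'; at [4:8] match 'tptp', group 1 = 'tp'; at [8:12] match 'ecec', group 1 = 'ec'; at [12:16] match 'tptp', group 1 = 'tp'.
With a single group, `findall` returns only what that group captured — 4 items.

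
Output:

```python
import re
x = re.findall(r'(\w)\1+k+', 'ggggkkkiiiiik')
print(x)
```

['g', 'i']

`\1` is not a pattern — it's the concrete string captured by group 1, re-applied verbatim.
Matches: at [0:7] match 'ggggkkk', group 1 = 'g'; at [7:13] match 'iiiiik', group 1 = 'i'.
One capturing group, so `findall` returns just the captured substring from each match — 2 in all.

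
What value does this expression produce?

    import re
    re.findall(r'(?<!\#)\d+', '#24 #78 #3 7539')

A negative assertion filters positions out without eating any characters.
Scanning left to right: at [2:3] → '4'; at [6:7] → '8'; at [11:15] → '7539'.
No capturing groups, so `findall` returns the 3 full match strings.

['4', '8', '7539']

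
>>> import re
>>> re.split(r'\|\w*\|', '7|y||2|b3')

['7', '', 'b3']

`split` removes every match and returns the 3 fragments in between.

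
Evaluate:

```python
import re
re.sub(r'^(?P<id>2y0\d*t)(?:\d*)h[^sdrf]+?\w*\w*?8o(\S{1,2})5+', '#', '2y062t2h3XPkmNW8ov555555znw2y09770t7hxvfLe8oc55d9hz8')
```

'#d9hz8'

The pattern matches anchored at the start of the string; then the literal '2y0', then zero or more of a digit, then the literal 't' (captured as 'id'); then zero or more of a digit (non-capturing group); then the literal 'h', then one or more of any character except [sdrf] (lazy), then zero or more of a word character; then zero or more of a word character (lazy), then the literal '8o'; then 1 to 2 of a non-whitespace character (captured); then one or more of a literal '5'.
Every occurrence is swapped for '#'.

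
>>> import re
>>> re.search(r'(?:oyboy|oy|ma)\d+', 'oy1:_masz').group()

The match spans [0:3] → 'oy1'.

'oy1'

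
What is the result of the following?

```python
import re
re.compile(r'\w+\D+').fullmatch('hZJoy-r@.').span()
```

(0, 9)

For `fullmatch`, every character of the input must be accounted for by the pattern.
The match spans [0:9] → 'hZJoy-r@.'.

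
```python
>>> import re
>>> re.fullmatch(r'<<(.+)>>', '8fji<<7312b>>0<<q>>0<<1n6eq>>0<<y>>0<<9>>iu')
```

`re.fullmatch` requires the pattern to consume the entire string.
Here the pattern can't cover the whole string, so the call returns None.

None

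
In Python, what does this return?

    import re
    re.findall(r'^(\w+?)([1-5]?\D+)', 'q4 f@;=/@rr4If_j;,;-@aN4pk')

[('q', '4 f@;=/@rr')]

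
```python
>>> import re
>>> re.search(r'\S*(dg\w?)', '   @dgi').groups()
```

('dgi',)

This matches zero or more of a non-whitespace character; then the literal 'dg', then optionally a word character (captured).
`re.search` tries every starting position until one works.
The match spans [3:7] → '@dgi'.
Captured: group 1 = 'dgi'.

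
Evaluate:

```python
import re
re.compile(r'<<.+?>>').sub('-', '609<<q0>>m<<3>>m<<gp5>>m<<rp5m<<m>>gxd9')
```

Because the quantifier is non-greedy, it stops expanding at the earliest point where the rest of the pattern can succeed.
Each match is replaced by '-'.

'609-m-m-m-gxd9'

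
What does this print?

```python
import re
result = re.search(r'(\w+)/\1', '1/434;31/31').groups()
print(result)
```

After group 1 captures some text, `\1` only succeeds where that same text appears again.
`search` walks the string left to right and returns the first match it finds.
The match spans [6:11] → '31/31'.
Captured: group 1 = '31'.

('31',)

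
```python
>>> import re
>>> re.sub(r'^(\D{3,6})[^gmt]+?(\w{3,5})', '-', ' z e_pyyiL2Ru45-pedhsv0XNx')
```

This matches anchored at the start of the string; then 3 to 6 of a non-digit (captured); then one or more of any character except [gmt] (lazy); then 3 to 5 of a word character (captured).
A `+?`/`*?`/`{m,n}?` starts at its minimum and grows only as far as needed for what follows to match.
Matches: at [0:12] → ' z e_pyyiL2R'.
Each match is replaced by '-'.

'-u45-pedhsv0XNx'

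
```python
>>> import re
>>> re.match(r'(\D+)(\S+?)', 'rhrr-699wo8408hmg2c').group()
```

'rhrr-6'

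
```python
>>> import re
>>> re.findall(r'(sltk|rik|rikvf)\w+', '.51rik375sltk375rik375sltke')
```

Scanning left to right: at [3:27] match 'rik375sltk375rik375sltke', group 1 = 'rik'.
One capturing group, so `findall` returns just the captured substring from the one match — 1 in all.

['rik']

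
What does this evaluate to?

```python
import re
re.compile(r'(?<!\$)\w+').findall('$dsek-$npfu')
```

['sek', 'pfu']

A negative assertion filters positions out without eating any characters.
With no groups in the pattern, `findall` gives back each whole match — 2 here.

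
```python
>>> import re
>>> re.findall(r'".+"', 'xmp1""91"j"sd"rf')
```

Scanning left to right: at [4:14] → '""91"j"sd"'.
Since nothing is captured, `findall` lists the 1 matched substring directly.

['""91"j"sd"']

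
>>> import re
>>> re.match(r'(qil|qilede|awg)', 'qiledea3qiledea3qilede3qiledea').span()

Alternation isn't longest-match — the leftmost alternative that fits at this position is chosen.
`re.match` only tries the pattern at the start of the string.
The match spans [0:3] → 'qil'.
Captured: group 1 = 'qil'.

(0, 3)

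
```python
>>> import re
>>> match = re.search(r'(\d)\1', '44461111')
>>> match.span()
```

A backreference is literal: `\1` must see the identical characters the first group matched.
The match spans [0:2] → '44'.

(0, 2)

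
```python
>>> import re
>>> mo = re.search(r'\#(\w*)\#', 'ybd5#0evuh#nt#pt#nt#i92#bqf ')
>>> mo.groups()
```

Unlike `match`, `search` isn't anchored — it looks for the pattern anywhere in the string.
The match spans [4:11] → '#0evuh#'.
Captured: group 1 = '0evuh'.

('0evuh',)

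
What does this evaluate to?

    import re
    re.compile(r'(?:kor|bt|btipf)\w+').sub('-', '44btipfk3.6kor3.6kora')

Matches: at [2:9] → 'btipfk3'; at [11:15] → 'kor3'; at [17:21] → 'kora'.
`sub` substitutes '-' at each match site.

'44-.6-.6-'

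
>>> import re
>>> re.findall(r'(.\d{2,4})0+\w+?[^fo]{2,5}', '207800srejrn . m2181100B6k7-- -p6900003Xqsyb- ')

This matches any character, then 2 to 4 of a digit (captured); then one or more of the literal '0', then one or more of a word character (lazy), then 2 to 5 of any character except [fo].
Walking the string: at [0:12] match '207800srejrn', group 1 = '20780'; at [16:29] match '2181100B6k7--', group 1 = '21811'; at [31:44] match 'p6900003Xqsyb', group 1 = 'p6900'.
With a single group, `findall` returns only what that group captured — 3 items.

['20780', '21811', 'p6900']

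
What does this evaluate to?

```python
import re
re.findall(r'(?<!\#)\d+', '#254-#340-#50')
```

Because the assertion is negative and zero-width, positions next to the forbidden text are skipped.
Walking the string: at [2:4] → '54'; at [7:9] → '40'; at [12:13] → '0'.
`findall` yields the raw match text (3 of them) because the pattern has no groups.

['54', '40', '0']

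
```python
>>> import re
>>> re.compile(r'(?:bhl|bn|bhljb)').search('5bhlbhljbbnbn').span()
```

(1, 4)

The match spans [1:4] → 'bhl'.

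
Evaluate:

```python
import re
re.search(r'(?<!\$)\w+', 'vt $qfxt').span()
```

Because the assertion is negative and zero-width, positions next to the forbidden text are skipped.
`re.search` scans for the first position where the pattern succeeds.
The match spans [0:2] → 'vt'.

(0, 2)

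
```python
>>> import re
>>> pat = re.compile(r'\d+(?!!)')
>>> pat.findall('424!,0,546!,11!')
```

A negative assertion filters positions out without eating any characters.
Scanning left to right: at [0:2] → '42'; at [5:6] → '0'; at [7:9] → '54'; at [12:13] → '1'.
Since nothing is captured, `findall` lists the 4 matched substrings directly.

['42', '0', '54', '1']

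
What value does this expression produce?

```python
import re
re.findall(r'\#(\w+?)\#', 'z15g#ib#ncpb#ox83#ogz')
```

['ib', 'ox83']

Matches: at [4:8] match '#ib#', group 1 = 'ib'; at [12:18] match '#ox83#', group 1 = 'ox83'.
With a single group, `findall` returns only what that group captured — 2 items.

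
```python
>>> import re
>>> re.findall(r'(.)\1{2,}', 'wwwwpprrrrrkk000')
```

`\1` is not a pattern — it's the concrete string captured by group 1, re-applied verbatim.
One capturing group, so `findall` returns just the captured substring from each match — 3 in all.

['w', 'r', '0']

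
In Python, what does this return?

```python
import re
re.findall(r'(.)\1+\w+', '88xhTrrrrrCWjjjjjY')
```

`\1` has to match the exact text group 1 already captured.
`findall` collects group 1 from the one match (1 total).

['8']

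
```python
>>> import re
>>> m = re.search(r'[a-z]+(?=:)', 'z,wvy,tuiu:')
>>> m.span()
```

(6, 10)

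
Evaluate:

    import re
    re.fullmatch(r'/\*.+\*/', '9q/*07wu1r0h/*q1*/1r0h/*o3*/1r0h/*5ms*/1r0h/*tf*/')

None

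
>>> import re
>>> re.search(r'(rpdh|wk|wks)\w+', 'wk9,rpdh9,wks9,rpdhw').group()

'wk9'

`re.search` scans for the first position where the pattern succeeds.
The match spans [0:3] → 'wk9'.
Captured: group 1 = 'wk'.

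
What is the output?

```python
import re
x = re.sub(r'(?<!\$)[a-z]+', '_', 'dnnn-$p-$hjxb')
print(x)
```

Because the assertion is negative and zero-width, positions next to the forbidden text are skipped.
Matches: at [0:4] → 'dnnn'; at [10:13] → 'jxb'.
Each match is replaced by '_'.

_-$p-$h_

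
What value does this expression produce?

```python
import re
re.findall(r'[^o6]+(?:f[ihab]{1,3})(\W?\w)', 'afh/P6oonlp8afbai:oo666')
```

['/P', ':o']

`findall` collects group 1 from each match (2 total).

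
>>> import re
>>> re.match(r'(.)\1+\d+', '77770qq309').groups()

`\1` is not a pattern — it's the concrete string captured by group 1, re-applied verbatim.
`match` is anchored at position 0; if the pattern doesn't fit there, it returns None.
The match spans [0:5] → '77770'.
Captured: group 1 = '7'.

('7',)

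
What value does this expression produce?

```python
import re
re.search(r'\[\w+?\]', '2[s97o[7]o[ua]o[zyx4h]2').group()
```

'[7]'

`re.search` scans for the first position where the pattern succeeds.
The match spans [6:9] → '[7]'.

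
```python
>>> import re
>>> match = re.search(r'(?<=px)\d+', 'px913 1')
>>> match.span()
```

(2, 5)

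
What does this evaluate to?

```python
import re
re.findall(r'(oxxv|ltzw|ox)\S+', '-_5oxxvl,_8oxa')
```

The regex engine tests alternatives in the order written; an earlier branch that matches wins even if a later one would match more.
Walking the string: at [3:14] match 'oxxvl,_8oxa', group 1 = 'oxxv'.
One capturing group, so `findall` returns just the captured substring from the one match — 1 in all.

['oxxv']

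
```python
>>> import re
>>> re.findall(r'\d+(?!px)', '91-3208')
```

['91', '3208']

The negative lookahead/lookbehind blocks any match where the forbidden context is present.
Scanning left to right: at [0:2] → '91'; at [3:7] → '3208'.
No capturing groups, so `findall` returns the 2 full match strings.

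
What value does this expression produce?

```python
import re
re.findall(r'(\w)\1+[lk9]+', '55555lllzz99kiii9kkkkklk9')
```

['5', 'z', 'i']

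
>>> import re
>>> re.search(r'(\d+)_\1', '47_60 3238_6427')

None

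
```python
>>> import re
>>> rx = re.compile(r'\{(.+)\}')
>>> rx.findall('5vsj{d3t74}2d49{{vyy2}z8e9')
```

['d3t74}2d49{{vyy2']

Scanning left to right: at [4:22] match '{d3t74}2d49{{vyy2}', group 1 = 'd3t74}2d49{{vyy2'.
`findall` collects group 1 from the one match (1 total).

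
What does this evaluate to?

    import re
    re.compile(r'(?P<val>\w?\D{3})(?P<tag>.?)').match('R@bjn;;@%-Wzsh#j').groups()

Pattern: optionally a word character, then exactly 3 of a non-digit (captured as 'val'); then optionally any character (captured as 'tag').
With `match`, the pattern is implicitly anchored at the beginning.
The match spans [0:5] → 'R@bjn'.
Captured: group 1 = 'R@bj', group 2 = 'n'.

('R@bj', 'n')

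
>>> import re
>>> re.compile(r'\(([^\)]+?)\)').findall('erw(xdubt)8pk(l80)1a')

Scanning left to right: at [3:10] match '(xdubt)', group 1 = 'xdubt'; at [13:18] match '(l80)', group 1 = 'l80'.
`findall` collects group 1 from each match (2 total).

['xdubt', 'l80']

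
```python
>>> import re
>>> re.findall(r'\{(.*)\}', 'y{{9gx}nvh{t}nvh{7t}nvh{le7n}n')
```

['{9gx}nvh{t}nvh{7t}nvh{le7n']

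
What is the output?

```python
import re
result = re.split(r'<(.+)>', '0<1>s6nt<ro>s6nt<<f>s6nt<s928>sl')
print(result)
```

['0', '1>s6nt<ro>s6nt<<f>s6nt<s928', 'sl']

Matches to split on: at [1:30] → '<1>s6nt<ro>s6nt<<f>s6nt<s928>'.
With a capturing group present, the delimiter's captured portion is kept in the result list.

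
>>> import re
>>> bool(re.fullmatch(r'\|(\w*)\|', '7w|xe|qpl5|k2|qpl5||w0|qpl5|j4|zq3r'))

False

`re.fullmatch` requires the pattern to consume the entire string.
Here the string isn't matched end-to-end, so the call returns None, and `bool(None)` is False.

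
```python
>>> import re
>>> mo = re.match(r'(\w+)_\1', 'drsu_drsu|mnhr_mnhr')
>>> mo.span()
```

After group 1 captures some text, `\1` only succeeds where that same text appears again.
`re.match` only tries the pattern at the start of the string.
The match spans [0:9] → 'drsu_drsu'.
Captured: group 1 = 'drsu'.

(0, 9)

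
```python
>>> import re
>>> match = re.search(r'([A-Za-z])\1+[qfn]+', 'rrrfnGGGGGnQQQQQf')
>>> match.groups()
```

The match spans [0:5] → 'rrrfn'.
Captured: group 1 = 'r'.

('r',)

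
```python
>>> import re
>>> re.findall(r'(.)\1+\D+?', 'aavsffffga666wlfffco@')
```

['a', 'f', '6', 'f']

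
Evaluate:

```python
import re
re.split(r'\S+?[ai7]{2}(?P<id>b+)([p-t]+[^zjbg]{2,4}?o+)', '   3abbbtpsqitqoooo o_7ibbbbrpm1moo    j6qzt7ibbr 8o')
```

['   3abbbtpsqitqoooo ', 'bbbb', 'rpm1moo', '    ', 'bb', 'r 8o', '']

Pattern: one or more of a non-whitespace character (lazy); then exactly 2 of one of [ai7]; then one or more of a literal 'b' (captured as 'id'); then one or more of a character in [p-t], then 2 to 4 of any character except [zjbg] (lazy), then one or more of the literal 'o' (captured).
Matches to split on: at [20:35] → 'o_7ibbbbrpm1moo'; at [39:52] → 'j6qzt7ibbr 8o'.
With a capturing group present, the delimiter's captured portion is kept in the result list.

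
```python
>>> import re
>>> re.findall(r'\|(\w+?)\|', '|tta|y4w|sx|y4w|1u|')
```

Matches: at [0:5] match '|tta|', group 1 = 'tta'; at [8:12] match '|sx|', group 1 = 'sx'; at [15:19] match '|1u|', group 1 = '1u'.
One capturing group, so `findall` returns just the captured substring from each match — 3 in all.

['tta', 'sx', '1u']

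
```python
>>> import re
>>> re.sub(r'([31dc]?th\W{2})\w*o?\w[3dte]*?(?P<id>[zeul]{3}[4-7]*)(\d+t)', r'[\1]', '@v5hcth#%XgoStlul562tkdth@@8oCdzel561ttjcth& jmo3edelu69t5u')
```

Each match is replaced using the text its own group 1 captured.

'@v5h[cth#%]k[dth@@]tj[cth& ]5u'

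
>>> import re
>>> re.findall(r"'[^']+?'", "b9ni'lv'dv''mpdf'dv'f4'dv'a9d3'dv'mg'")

["'lv'", "'mpdf'", "'f4'", "'a9d3'", "'mg'"]

Walking the string: at [4:8] → "'lv'"; at [11:17] → "'mpdf'"; at [19:23] → "'f4'"; at [25:31] → "'a9d3'"; at [33:37] → "'mg'".
Since nothing is captured, `findall` lists the 5 matched substrings directly.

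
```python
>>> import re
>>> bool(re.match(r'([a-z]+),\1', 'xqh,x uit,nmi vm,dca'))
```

After group 1 captures some text, `\1` only succeeds where that same text appears again.
`match` is anchored at position 0; if the pattern doesn't fit there, it returns None.
Here the string doesn't start with a match, so the call returns None, and `bool(None)` is False.

False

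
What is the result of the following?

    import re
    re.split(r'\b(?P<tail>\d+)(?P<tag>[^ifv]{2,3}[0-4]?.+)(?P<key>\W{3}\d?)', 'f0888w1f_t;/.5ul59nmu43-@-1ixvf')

This matches a word boundary (`\b`, zero-width); then one or more of a digit (captured as 'tail'); then 2 to 3 of any character except [ifv], then optionally a character in [0-4], then one or more of any character (captured as 'tag'); then exactly 3 of a non-word character, then optionally a digit (captured as 'key').
Matches to split on: at [13:27] → '5ul59nmu43-@-1'.
The group in the pattern means `split` returns the separators' captures alongside the pieces.

['f0888w1f_t;/.', '5', 'ul59nmu43', '-@-1', 'ixvf']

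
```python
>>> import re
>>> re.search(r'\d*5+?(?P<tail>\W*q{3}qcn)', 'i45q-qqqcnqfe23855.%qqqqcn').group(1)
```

'.%qqqqcn'

The match spans [13:26] → '23855.%qqqqcn'.
Captured: group 1 = '.%qqqqcn'.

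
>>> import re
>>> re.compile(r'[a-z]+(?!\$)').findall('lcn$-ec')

A negative assertion filters positions out without eating any characters.
Since nothing is captured, `findall` lists the 2 matched substrings directly.

['lc', 'ec']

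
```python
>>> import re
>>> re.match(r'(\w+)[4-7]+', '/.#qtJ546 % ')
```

`match` is anchored at position 0; if the pattern doesn't fit there, it returns None.
Here the pattern fails at index 0, so the call returns None.

None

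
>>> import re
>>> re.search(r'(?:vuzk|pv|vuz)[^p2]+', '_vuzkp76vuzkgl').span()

`search` walks the string left to right and returns the first match it finds.
The match spans [1:5] → 'vuzk'.

(1, 5)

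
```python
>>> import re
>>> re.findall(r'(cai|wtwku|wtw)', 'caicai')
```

Because there's exactly one group, `findall` drops the full match and keeps group 1 from each hit.

['cai', 'cai']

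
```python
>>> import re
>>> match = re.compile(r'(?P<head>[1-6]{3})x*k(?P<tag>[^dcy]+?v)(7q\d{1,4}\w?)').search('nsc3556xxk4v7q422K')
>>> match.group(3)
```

The match spans [4:18] → '556xxk4v7q422K'.
Captured: group 1 = '556', group 2 = '4v', group 3 = '7q422K'.

'7q422K'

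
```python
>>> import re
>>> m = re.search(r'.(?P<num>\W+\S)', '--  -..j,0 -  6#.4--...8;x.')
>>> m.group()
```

The pattern matches any character; then one or more of a non-word character, then a non-whitespace character (captured as 'num').
The match spans [0:8] → '--  -..j'.

'--  -..j'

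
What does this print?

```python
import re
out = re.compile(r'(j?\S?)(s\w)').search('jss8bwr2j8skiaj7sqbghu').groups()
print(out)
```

The pattern matches optionally the literal 'j', then optionally a non-whitespace character (captured); then the literal 's', then a word character (captured).
Unlike `match`, `search` isn't anchored — it looks for the pattern anywhere in the string.
The match spans [0:4] → 'jss8'.
Captured: group 1 = 'js', group 2 = 's8'.

('js', 's8')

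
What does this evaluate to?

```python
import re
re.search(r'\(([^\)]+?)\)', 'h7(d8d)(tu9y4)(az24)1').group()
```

'(d8d)'

Unlike `match`, `search` isn't anchored — it looks for the pattern anywhere in the string.
The match spans [2:7] → '(d8d)'.
Captured: group 1 = 'd8d'.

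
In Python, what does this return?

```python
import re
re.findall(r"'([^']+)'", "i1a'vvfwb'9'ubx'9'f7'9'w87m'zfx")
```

Walking the string: at [3:10] match "'vvfwb'", group 1 = 'vvfwb'; at [11:16] match "'ubx'", group 1 = 'ubx'; at [17:21] match "'f7'", group 1 = 'f7'; at [22:28] match "'w87m'", group 1 = 'w87m'.
One capturing group, so `findall` returns just the captured substring from each match — 4 in all.

['vvfwb', 'ubx', 'f7', 'w87m']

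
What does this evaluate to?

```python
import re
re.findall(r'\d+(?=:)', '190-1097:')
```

The lookaround is zero-width — it requires the adjacent text to match without consuming it, so the asserted text isn't part of the match.
Scanning left to right: at [4:8] → '1097'.
With no groups in the pattern, `findall` gives back each whole match — 1 here.

['1097']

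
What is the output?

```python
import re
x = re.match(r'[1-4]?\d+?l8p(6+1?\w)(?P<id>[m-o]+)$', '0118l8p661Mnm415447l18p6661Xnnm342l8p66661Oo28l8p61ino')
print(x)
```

This matches optionally a character in [1-4], then one or more of a digit (lazy), then the literal 'l8p'; then one or more of the literal '6', then optionally a literal '1', then a word character (captured); then one or more of a character in [m-o] (captured as 'id'); then anchored at the end.
`re.match` only tries the pattern at the start of the string.
Here position 0 doesn't satisfy it, so the call returns None.

None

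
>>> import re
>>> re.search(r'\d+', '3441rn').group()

'3441'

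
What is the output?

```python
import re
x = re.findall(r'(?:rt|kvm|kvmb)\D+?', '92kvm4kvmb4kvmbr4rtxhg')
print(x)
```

['kvmb', 'kvmb', 'rtx']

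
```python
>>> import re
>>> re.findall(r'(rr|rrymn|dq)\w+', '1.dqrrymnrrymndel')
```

['dq']

Walking the string: at [2:17] match 'dqrrymnrrymndel', group 1 = 'dq'.
Because there's exactly one group, `findall` drops the full match and keeps group 1 from the one hit.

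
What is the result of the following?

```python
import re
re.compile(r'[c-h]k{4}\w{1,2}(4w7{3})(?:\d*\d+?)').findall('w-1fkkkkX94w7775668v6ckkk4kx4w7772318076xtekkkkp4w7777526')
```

['4w777', '4w777']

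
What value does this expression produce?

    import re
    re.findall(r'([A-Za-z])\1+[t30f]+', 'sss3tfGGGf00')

['s', 'G']

After group 1 captures some text, `\1` only succeeds where that same text appears again.
With a single group, `findall` returns only what that group captured — 2 items.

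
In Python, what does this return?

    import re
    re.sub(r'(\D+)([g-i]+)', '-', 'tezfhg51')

The pattern matches one or more of a non-digit (captured); then one or more of a character in [g-i] (captured).
Matches: at [0:6] → 'tezfhg'.
Every occurrence is swapped for '-'.

'-51'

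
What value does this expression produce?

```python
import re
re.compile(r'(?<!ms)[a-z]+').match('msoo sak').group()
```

`re.match` won't scan ahead — the pattern has to work from the very first character.
The match spans [0:4] → 'msoo'.

'msoo'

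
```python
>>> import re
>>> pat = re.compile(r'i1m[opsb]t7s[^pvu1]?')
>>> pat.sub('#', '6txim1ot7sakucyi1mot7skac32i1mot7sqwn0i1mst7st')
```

'6txim1ot7sakucy#ac32#wn0#'

The pattern matches the literal 'i1m', then one of [opsb]; then the literal 't7s', then optionally any character except [pvu1].
Matches: at [15:23] → 'i1mot7sk'; at [27:35] → 'i1mot7sq'; at [38:46] → 'i1mst7st'.
Every occurrence is swapped for '#'.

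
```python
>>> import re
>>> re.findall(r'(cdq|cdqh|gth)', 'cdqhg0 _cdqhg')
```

['cdq', 'cdq']

Alternation tries branches left to right and keeps the first one that lets the overall match succeed at that position.
Because there's exactly one group, `findall` drops the full match and keeps group 1 from each hit.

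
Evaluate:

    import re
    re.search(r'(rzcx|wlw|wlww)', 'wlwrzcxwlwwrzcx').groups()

('wlw',)

`re.search` scans for the first position where the pattern succeeds.
The match spans [0:3] → 'wlw'.
Captured: group 1 = 'wlw'.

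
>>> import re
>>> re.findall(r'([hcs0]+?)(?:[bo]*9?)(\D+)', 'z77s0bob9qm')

Pattern: one or more of one of [hcs0] (lazy) (captured); then zero or more of one of [bo], then optionally the literal '9' (non-capturing group); then one or more of a non-digit (captured).
Scanning left to right: at [3:11] match 's0bob9qm', groups = ('s0', 'qm').
With 2 capturing groups, `findall` returns a 2-tuple per match.

[('s0', 'qm')]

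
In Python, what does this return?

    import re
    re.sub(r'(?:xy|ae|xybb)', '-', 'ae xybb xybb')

'- -bb -bb'

The regex engine tests alternatives in the order written; an earlier branch that matches wins even if a later one would match more.
Each match is replaced by '-'.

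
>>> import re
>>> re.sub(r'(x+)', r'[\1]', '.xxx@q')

Pattern: one or more of a literal 'x' (captured).
Matches: at [1:4] → 'xxx'.
Each match is replaced using the text its own group 1 captured.

'.[xxx]@q'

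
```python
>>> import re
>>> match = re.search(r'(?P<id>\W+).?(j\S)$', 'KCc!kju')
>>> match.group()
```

The match spans [3:7] → '!kju'.

'!kju'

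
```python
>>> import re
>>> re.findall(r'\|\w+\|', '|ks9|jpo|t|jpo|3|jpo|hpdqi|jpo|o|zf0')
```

['|ks9|', '|t|', '|3|', '|hpdqi|', '|o|']

Walking the string: at [0:5] → '|ks9|'; at [8:11] → '|t|'; at [14:17] → '|3|'; at [20:27] → '|hpdqi|'; at [30:33] → '|o|'.
With no groups in the pattern, `findall` gives back each whole match — 5 here.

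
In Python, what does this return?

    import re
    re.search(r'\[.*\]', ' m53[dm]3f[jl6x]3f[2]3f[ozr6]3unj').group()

'[dm]3f[jl6x]3f[2]3f[ozr6]'

The match spans [4:29] → '[dm]3f[jl6x]3f[2]3f[ozr6]'.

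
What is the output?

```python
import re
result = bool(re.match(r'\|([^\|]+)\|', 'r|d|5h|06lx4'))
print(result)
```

`match` is anchored at position 0; if the pattern doesn't fit there, it returns None.
Here position 0 doesn't satisfy it, so the call returns None, and `bool(None)` is False.

False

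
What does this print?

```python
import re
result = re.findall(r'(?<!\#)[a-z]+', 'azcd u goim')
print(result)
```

A negative assertion filters positions out without eating any characters.
Walking the string: at [0:4] → 'azcd'; at [5:6] → 'u'; at [7:11] → 'goim'.
No capturing groups, so `findall` returns the 3 full match strings.

['azcd', 'u', 'goim']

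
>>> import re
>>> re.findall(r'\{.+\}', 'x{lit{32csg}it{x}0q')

Since nothing is captured, `findall` lists the 1 matched substring directly.

['{lit{32csg}it{x}']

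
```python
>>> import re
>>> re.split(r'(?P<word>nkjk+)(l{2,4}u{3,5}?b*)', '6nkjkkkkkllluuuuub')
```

['6', 'nkjkkkkk', 'llluuu', 'uub']

The pattern matches the literal 'nkj', then one or more of a literal 'k' (captured as 'word'); then 2 to 4 of the literal 'l', then 3 to 5 of the literal 'u' (lazy), then zero or more of the literal 'b' (captured).
Because the quantifier is non-greedy, it stops expanding at the earliest point where the rest of the pattern can succeed.
Matches to split on: at [1:15] → 'nkjkkkkkllluuu'.
`re.split` interleaves the captured-group text with the surrounding fragments.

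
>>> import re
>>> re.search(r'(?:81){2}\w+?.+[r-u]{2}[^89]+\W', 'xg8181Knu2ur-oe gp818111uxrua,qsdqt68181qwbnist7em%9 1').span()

(2, 51)

Pattern: the literal '81' repeated 2 times, then one or more of a word character (lazy); then one or more of any character; then exactly 2 of a character in [r-u]; then one or more of any character except [89], then a non-word character.
Unlike `match`, `search` isn't anchored — it looks for the pattern anywhere in the string.
The match spans [2:51] → '8181Knu2ur-oe gp818111uxrua,qsdqt68181qwbnist7em%'.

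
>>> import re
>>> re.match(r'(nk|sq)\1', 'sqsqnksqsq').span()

(0, 4)

`re.match` only tries the pattern at the start of the string.
The match spans [0:4] → 'sqsq'.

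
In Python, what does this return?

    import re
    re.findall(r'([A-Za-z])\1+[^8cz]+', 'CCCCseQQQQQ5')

['C']

The backreference `\1` re-matches whatever the first group consumed, character for character.
Matches: at [0:12] match 'CCCCseQQQQQ5', group 1 = 'C'.
Because there's exactly one group, `findall` drops the full match and keeps group 1 from the one hit.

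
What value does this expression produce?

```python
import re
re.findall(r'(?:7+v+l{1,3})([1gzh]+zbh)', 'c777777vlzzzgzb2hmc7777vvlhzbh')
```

['hzbh']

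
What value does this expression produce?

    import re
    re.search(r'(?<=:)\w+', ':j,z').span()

(1, 2)

Because the assertion is zero-width, the text it checks is not consumed and won't appear in the result.
The match spans [1:2] → 'j'.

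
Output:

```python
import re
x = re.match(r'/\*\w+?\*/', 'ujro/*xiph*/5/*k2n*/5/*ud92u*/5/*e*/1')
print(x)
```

`re.match` only tries the pattern at the start of the string.
Here the pattern fails at index 0, so the call returns None.

None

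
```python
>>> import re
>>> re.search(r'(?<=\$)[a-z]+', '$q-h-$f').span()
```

The lookaround is zero-width — it requires the adjacent text to match without consuming it, so the asserted text isn't part of the match.
The match spans [1:2] → 'q'.

(1, 2)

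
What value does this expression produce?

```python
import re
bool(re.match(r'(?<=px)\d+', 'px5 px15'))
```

False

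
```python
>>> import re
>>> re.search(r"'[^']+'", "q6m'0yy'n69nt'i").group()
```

The match spans [3:8] → "'0yy'".

"'0yy'"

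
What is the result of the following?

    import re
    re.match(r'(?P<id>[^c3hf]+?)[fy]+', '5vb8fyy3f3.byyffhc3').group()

'5vb8fyy'

Pattern: one or more of any character except [c3hf] (lazy) (captured as 'id'); then one or more of one of [fy].
`match` is anchored at position 0; if the pattern doesn't fit there, it returns None.
The match spans [0:7] → '5vb8fyy'.
Captured: group 1 = '5vb8'.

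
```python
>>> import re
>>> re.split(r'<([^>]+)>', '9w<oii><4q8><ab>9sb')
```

Matches to split on: at [2:7] → '<oii>'; at [7:12] → '<4q8>'; at [12:16] → '<ab>'.
`re.split` interleaves the captured-group text with the surrounding fragments.

['9w', 'oii', '', '4q8', '', 'ab', '9sb']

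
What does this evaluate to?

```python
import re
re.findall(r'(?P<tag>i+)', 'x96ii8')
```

['ii']

The pattern matches one or more of a literal 'i' (captured as 'tag').
Because there's exactly one group, `findall` drops the full match and keeps group 1 from the one hit.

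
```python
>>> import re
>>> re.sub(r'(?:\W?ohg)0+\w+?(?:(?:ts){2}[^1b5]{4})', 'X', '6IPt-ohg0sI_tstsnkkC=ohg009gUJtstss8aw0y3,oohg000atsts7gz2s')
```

'6IPtXX0y3,oXs'

Pattern: optionally a non-word character, then the literal 'ohg' (non-capturing group); then one or more of the literal '0', then one or more of a word character (lazy); then the literal 'ts' repeated 2 times, then exactly 4 of any character except [1b5] (non-capturing group).
Matches: at [4:20] → '-ohg0sI_tstsnkkC'; at [20:38] → '=ohg009gUJtstss8aw'; at [43:58] → 'ohg000atsts7gz2'.
Every occurrence is swapped for 'X'.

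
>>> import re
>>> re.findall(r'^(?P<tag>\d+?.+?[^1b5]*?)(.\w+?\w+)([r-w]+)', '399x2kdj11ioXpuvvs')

The pattern matches anchored at the start of the string; then one or more of a digit (lazy), then one or more of any character (lazy), then zero or more of any character except [1b5] (lazy) (captured as 'tag'); then any character, then one or more of a word character (lazy), then one or more of a word character (captured); then one or more of a character in [r-w] (captured).
Scanning left to right: at [0:18] match '399x2kdj11ioXpuvvs', groups = ('39', '9x2kdj11ioXpuvv', 's').
Multiple groups make `findall` return tuples — one 3-tuple for the one match.

[('39', '9x2kdj11ioXpuvv', 's')]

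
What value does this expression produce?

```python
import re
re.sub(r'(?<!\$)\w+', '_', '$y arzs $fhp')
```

'$y _ $f_'

The negative lookahead/lookbehind blocks any match where the forbidden context is present.
Every occurrence is swapped for '_'.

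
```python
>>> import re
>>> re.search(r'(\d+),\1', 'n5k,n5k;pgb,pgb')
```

A backreference is literal: `\1` must see the identical characters the first group matched.
`re.search` scans for the first position where the pattern succeeds.
Here nothing in the string fits, so the call returns None.

None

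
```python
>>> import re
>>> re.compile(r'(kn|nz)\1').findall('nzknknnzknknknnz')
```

['kn', 'kn']

`\1` has to match the exact text group 1 already captured.
Walking the string: at [2:6] match 'knkn', group 1 = 'kn'; at [8:12] match 'knkn', group 1 = 'kn'.
Because there's exactly one group, `findall` drops the full match and keeps group 1 from each hit.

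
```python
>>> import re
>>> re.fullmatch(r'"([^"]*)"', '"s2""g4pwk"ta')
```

For `fullmatch`, every character of the input must be accounted for by the pattern.
Here the string isn't matched end-to-end, so the call returns None.

None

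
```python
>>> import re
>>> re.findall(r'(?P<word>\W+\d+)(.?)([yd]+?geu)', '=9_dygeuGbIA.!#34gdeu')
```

[('=9', '_', 'dygeu')]

3 groups means the one result is a tuple of 3 captured strings — 1 here.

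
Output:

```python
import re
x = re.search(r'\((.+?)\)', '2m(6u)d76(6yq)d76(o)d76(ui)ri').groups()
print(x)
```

('6u',)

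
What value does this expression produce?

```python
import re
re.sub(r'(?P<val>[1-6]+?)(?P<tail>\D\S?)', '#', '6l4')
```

'#'

This matches one or more of a character in [1-6] (lazy) (captured as 'val'); then a non-digit, then optionally a non-whitespace character (captured as 'tail').
Matches: at [0:3] → '6l4'.
Each match is replaced by '#'.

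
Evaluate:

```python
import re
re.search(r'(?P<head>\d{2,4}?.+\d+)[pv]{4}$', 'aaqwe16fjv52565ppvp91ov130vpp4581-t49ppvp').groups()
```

('16fjv52565ppvp91ov130vpp4581-t49',)

The match spans [5:41] → '16fjv52565ppvp91ov130vpp4581-t49ppvp'.
Captured: group 1 = '16fjv52565ppvp91ov130vpp4581-t49'.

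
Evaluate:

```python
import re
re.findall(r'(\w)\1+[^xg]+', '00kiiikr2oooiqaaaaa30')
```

A backreference is literal: `\1` must see the identical characters the first group matched.
Scanning left to right: at [0:21] match '00kiiikr2oooiqaaaaa30', group 1 = '0'.
Because there's exactly one group, `findall` drops the full match and keeps group 1 from the one hit.

['0']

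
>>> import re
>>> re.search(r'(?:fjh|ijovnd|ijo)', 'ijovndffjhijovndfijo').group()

'ijovnd'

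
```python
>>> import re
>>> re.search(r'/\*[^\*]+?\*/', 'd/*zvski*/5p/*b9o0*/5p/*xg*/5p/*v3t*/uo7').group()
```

'/*zvski*/'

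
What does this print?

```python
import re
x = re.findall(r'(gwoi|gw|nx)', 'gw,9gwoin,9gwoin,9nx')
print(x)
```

Alternation isn't longest-match — the leftmost alternative that fits at this position is chosen.
Matches: at [0:2] match 'gw', group 1 = 'gw'; at [4:8] match 'gwoi', group 1 = 'gwoi'; at [11:15] match 'gwoi', group 1 = 'gwoi'; at [18:20] match 'nx', group 1 = 'nx'.
One capturing group, so `findall` returns just the captured substring from each match — 4 in all.

['gw', 'gwoi', 'gwoi', 'nx']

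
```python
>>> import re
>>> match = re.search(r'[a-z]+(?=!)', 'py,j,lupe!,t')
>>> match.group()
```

'lupe'

The lookaround is zero-width — it requires the adjacent text to match without consuming it, so the asserted text isn't part of the match.
Unlike `match`, `search` isn't anchored — it looks for the pattern anywhere in the string.
The match spans [5:9] → 'lupe'.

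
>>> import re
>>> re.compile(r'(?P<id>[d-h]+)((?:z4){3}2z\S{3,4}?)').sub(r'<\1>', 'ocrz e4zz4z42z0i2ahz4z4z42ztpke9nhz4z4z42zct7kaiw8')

The pattern matches one or more of a character in [d-h] (captured as 'id'); then the literal 'z4' repeated 3 times, then the literal '2z', then 3 to 4 of a non-whitespace character (lazy) (captured).
A non-greedy quantifier consumes as few characters as it can — just enough that the remainder of the pattern still matches from where it stops; whatever follows it matches normally.
Matches: at [18:30] → 'hz4z4z42ztpk'; at [33:45] → 'hz4z4z42zct7'.
Each match is replaced using the text its own group 1 captured.

'ocrz e4zz4z42z0i2a<h>e9n<h>kaiw8'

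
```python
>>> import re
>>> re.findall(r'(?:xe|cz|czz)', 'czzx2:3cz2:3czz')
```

['cz', 'cz', 'cz']

`|` is ordered: at each position the engine commits to the first alternative that works.
Walking the string: at [0:2] → 'cz'; at [7:9] → 'cz'; at [12:14] → 'cz'.
With no groups in the pattern, `findall` gives back each whole match — 3 here.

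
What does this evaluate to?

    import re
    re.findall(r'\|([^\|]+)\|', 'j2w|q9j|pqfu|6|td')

Walking the string: at [3:8] match '|q9j|', group 1 = 'q9j'; at [12:15] match '|6|', group 1 = '6'.
Because there's exactly one group, `findall` drops the full match and keeps group 1 from each hit.

['q9j', '6']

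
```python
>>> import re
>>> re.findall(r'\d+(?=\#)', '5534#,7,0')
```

['5534']

The lookaround is zero-width — it requires the adjacent text to match without consuming it, so the asserted text isn't part of the match.
No capturing groups, so `findall` returns the 1 full match string.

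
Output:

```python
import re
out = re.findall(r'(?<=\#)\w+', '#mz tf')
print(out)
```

The `(?=…)`/`(?<=…)` assertion just peeks at neighbouring text; it doesn't advance the match position.
Matches: at [1:3] → 'mz'.
With no groups in the pattern, `findall` gives back each whole match — 1 here.

['mz']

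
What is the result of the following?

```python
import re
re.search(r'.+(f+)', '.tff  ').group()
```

'.tff'

The pattern matches one or more of any character; then one or more of a literal 'f' (captured).
`re.search` scans for the first position where the pattern succeeds.
The match spans [0:4] → '.tff'.
Captured: group 1 = 'f'.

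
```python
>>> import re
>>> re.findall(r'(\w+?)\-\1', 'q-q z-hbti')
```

`\1` is not a pattern — it's the concrete string captured by group 1, re-applied verbatim.
Because there's exactly one group, `findall` drops the full match and keeps group 1 from the one hit.

['q']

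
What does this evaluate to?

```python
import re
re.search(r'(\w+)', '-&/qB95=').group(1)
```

'qB95'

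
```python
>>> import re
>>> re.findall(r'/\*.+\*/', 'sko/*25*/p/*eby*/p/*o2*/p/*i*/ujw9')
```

No capturing groups, so `findall` returns the 1 full match string.

['/*25*/p/*eby*/p/*o2*/p/*i*/']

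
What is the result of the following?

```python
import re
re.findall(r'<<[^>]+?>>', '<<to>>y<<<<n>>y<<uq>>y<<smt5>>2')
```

Walking the string: at [0:6] → '<<to>>'; at [7:14] → '<<<<n>>'; at [15:21] → '<<uq>>'; at [22:30] → '<<smt5>>'.
No capturing groups, so `findall` returns the 4 full match strings.

['<<to>>', '<<<<n>>', '<<uq>>', '<<smt5>>']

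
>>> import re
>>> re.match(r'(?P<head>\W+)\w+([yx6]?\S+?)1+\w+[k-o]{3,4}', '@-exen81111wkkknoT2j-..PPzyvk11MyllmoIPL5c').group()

'@-exen81111wkkknoT2j-..PPzyvk11Myllmo'

The pattern matches one or more of a non-word character (captured as 'head'); then one or more of a word character; then optionally one of [yx6], then one or more of a non-whitespace character (lazy) (captured); then one or more of a literal '1', then one or more of a word character, then 3 to 4 of a character in [k-o].
`re.match` only tries the pattern at the start of the string.
The match spans [0:37] → '@-exen81111wkkknoT2j-..PPzyvk11Myllmo'.
Captured: group 1 = '@-', group 2 = '-..PPzyvk'.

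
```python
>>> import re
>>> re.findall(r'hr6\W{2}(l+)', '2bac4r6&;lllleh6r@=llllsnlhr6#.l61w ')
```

['l']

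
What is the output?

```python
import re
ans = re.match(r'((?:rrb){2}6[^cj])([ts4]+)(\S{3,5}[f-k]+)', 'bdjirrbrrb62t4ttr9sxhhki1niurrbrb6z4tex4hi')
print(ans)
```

None

This matches the literal 'rrb' repeated 2 times, then a literal '6', then any character except [cj] (captured); then one or more of one of [ts4] (captured); then 3 to 5 of a non-whitespace character, then one or more of a character in [f-k] (captured).
`match` is anchored at position 0; if the pattern doesn't fit there, it returns None.
Here position 0 doesn't satisfy it, so the call returns None.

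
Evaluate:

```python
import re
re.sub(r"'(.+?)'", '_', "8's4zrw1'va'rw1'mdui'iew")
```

"8_va_mdui'iew"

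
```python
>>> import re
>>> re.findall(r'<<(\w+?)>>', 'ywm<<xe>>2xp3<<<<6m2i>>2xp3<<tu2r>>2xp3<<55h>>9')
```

['xe', '6m2i', 'tu2r', '55h']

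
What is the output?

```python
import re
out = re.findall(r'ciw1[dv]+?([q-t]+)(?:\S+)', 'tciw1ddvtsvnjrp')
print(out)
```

One capturing group, so `findall` returns just the captured substring from the one match — 1 in all.

['ts']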